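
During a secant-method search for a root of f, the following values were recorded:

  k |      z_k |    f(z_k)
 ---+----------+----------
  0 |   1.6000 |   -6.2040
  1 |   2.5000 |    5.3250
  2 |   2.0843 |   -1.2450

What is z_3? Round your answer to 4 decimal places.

z_3 = 2.0843 − (-1.2450)·(2.0843 − 2.5000) / (-1.2450 − 5.3250)
   = 2.0843 − (0.517547)/(-6.570000) = 2.163074

2.1631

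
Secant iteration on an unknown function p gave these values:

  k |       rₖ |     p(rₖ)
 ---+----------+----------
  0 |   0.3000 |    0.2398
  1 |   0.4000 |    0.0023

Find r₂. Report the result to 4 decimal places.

r₂ = 0.4000 − 0.0023·(0.4000 − 0.3000) / (0.0023 − 0.2398)
   = 0.4000 − (0.000230)/(-0.237500) = 0.400968

0.4010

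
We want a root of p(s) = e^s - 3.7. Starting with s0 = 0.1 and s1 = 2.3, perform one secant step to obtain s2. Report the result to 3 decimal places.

p(0.1) = -2.59483, p(2.3) = 6.27418
s2 = 2.30000 − 6.27418·(2.30000 − 0.10000) / (6.27418 − (-2.59483)) = 2.30000 − (13.80320)/(8.86901) = 0.74366

0.744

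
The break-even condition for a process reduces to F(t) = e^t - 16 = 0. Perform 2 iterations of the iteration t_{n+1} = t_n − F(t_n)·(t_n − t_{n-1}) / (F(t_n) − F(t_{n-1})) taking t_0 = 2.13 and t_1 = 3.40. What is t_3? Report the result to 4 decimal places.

2.7162

F(2.13) = -7.585133, F(3.40) = 13.964100
t_2 = 3.400000 − 13.964100·(3.400000 − 2.130000) / (13.964100 − (-7.585133)) = 3.400000 − (17.734407)/(21.549233) = 2.577028
F(2.577028) = -2.842020
t_3 = 2.577028 − (-2.842020)·(2.577028 − 3.400000) / (-2.842020 − 13.964100) = 2.577028 − (2.338902)/(-16.806120) = 2.716198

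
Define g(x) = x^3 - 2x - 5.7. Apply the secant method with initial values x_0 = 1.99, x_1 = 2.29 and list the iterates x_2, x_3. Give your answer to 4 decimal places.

g(1.99) = -1.799401, g(2.29) = 1.728989
x_2 = 2.290000 − 1.728989·(2.290000 − 1.990000) / (1.728989 − (-1.799401)) = 2.290000 − (0.518697)/(3.528390) = 2.142993
g(2.142993) = -0.144460
x_3 = 2.142993 − (-0.144460)·(2.142993 − 2.290000) / (-0.144460 − 1.728989) = 2.142993 − (0.021237)/(-1.873449) = 2.154329

2.1430, 2.1543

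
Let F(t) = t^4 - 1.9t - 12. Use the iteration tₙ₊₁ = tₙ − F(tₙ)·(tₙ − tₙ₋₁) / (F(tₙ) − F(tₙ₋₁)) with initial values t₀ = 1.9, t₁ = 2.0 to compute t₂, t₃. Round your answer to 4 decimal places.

F(1.9) = -2.577900, F(2.0) = 0.200000
t₂ = 2.000000 − 0.200000·(2.000000 − 1.900000) / (0.200000 − (-2.577900)) = 2.000000 − (0.020000)/(2.777900) = 1.992800
F(1.992800) = -0.015469
t₃ = 1.992800 − (-0.015469)·(1.992800 − 2.000000) / (-0.015469 − 0.200000) = 1.992800 − (0.000111)/(-0.215469) = 1.993317

1.9928, 1.9933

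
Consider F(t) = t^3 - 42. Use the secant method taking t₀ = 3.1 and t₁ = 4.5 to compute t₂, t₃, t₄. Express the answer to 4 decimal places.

F(3.1) = -12.209000, F(4.5) = 49.125000
t₂ = 4.500000 − 49.125000·(4.500000 − 3.100000) / (49.125000 − (-12.209000)) = 4.500000 − (68.775000)/(61.334000) = 3.378681
F(3.378681) = -3.430728
t₃ = 3.378681 − (-3.430728)·(3.378681 − 4.500000) / (-3.430728 − 49.125000) = 3.378681 − (3.846942)/(-52.555728) = 3.451878
F(3.451878) = -0.869278
t₄ = 3.451878 − (-0.869278)·(3.451878 − 3.378681) / (-0.869278 − (-3.430728)) = 3.451878 − (-0.063629)/(2.561450) = 3.476719

3.3787, 3.4519, 3.4767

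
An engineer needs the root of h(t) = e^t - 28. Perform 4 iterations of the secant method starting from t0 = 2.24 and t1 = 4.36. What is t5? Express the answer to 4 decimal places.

3.3239

h(2.24) = -18.606669, h(4.36) = 50.257134
t2 = 4.360000 − 50.257134·(4.360000 − 2.240000) / (50.257134 − (-18.606669)) = 4.360000 − (106.545125)/(68.863803) = 2.812814
h(2.812814) = -11.343279
t3 = 2.812814 − (-11.343279)·(2.812814 − 4.360000) / (-11.343279 − 50.257134) = 2.812814 − (17.550164)/(-61.600413) = 3.097717
h(3.097717) = -5.852665
t4 = 3.097717 − (-5.852665)·(3.097717 − 2.812814) / (-5.852665 − (-11.343279)) = 3.097717 − (-1.667444)/(5.490614) = 3.401407
h(3.401407) = 2.006291
t5 = 3.401407 − 2.006291·(3.401407 − 3.097717) / (2.006291 − (-5.852665)) = 3.401407 − (0.609290)/(7.858957) = 3.323879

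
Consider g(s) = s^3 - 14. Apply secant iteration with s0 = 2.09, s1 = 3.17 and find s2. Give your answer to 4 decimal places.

g(2.09) = -4.870671, g(3.17) = 17.855013
s2 = 3.170000 − 17.855013·(3.170000 − 2.090000) / (17.855013 − (-4.870671)) = 3.170000 − (19.283414)/(22.725684) = 2.321470

2.3215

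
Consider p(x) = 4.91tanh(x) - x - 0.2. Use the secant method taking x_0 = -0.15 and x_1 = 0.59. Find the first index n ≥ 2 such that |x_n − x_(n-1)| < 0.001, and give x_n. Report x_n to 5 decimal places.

n = 5, x_n = 0.05121

p(-0.15) = -0.7810255, p(0.59) = 1.8117874
x_2 = 0.5900000 − 1.8117874·(0.7400000)/(2.5928129) = 0.0729081;  |Δ| = 0.5170919
p(0.0729081) = 0.0844375
x_3 = 0.0729081 − 0.0844375·(-0.5170919)/(-1.7273499) = 0.0476312;  |Δ| = 0.0252769
p(0.0476312) = -0.0139387
x_4 = 0.0476312 − (-0.0139387)·(-0.0252769)/(-0.0983763) = 0.0512126;  |Δ| = 0.0035814
p(0.0512126) = 0.0000217
x_5 = 0.0512126 − 0.0000217·(0.0035814)/(0.0139605) = 0.0512070;  |Δ| = 0.0000056
|x_5 − x_4| = 0.0000056 < 0.001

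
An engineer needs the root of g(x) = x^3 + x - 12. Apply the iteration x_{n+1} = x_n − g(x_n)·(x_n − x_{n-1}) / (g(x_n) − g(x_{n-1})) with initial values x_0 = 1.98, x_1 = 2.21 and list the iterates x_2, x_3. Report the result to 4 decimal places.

2.1392, 2.1439

g(1.98) = -2.257608, g(2.21) = 1.003861
x_2 = 2.210000 − 1.003861·(2.210000 − 1.980000) / (1.003861 − (-2.257608)) = 2.210000 − (0.230888)/(3.261469) = 2.139207
g(2.139207) = -0.071335
x_3 = 2.139207 − (-0.071335)·(2.139207 − 2.210000) / (-0.071335 − 1.003861) = 2.139207 − (0.005050)/(-1.075196) = 2.143904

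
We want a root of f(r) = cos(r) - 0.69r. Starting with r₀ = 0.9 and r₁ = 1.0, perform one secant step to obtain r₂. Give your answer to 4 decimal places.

f(0.9) = 0.000610, f(1.0) = -0.149698
r₂ = 1.000000 − (-0.149698)·(1.000000 − 0.900000) / (-0.149698 − 0.000610) = 1.000000 − (-0.014970)/(-0.150308) = 0.900406

0.9004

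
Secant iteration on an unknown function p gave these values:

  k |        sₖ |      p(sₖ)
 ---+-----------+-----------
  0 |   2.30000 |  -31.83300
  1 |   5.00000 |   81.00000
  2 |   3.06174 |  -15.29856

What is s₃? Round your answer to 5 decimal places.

s₃ = 3.06174 − (-15.29856)·(3.06174 − 5.00000) / (-15.29856 − 81.00000)
   = 3.06174 − (29.6525869)/(-96.2985600) = 3.3696635

3.36966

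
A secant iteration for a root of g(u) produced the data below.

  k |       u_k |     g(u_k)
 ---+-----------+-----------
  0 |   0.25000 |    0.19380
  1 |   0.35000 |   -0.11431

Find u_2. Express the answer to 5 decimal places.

0.31290

u_2 = 0.35000 − (-0.11431)·(0.35000 − 0.25000) / (-0.11431 − 0.19380)
   = 0.35000 − (-0.0114310)/(-0.3081100) = 0.3128996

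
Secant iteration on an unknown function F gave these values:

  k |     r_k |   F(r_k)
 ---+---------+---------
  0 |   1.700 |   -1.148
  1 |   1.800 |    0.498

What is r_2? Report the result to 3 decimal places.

1.770

r_2 = 1.800 − 0.498·(1.800 − 1.700) / (0.498 − (-1.148))
   = 1.800 − (0.04980)/(1.64600) = 1.76974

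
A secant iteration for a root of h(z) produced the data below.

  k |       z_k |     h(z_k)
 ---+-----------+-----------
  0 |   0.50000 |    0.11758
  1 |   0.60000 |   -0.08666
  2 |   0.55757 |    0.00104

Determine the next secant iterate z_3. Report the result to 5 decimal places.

0.55807

z_3 = 0.55757 − 0.00104·(0.55757 − 0.60000) / (0.00104 − (-0.08666))
   = 0.55757 − (-0.0000441)/(0.0877000) = 0.5580732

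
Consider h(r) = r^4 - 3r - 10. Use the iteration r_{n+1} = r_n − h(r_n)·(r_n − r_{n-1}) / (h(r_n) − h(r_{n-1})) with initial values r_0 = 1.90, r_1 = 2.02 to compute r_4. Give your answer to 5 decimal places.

2.00000

h(1.90) = -2.6679000, h(2.02) = 0.5896642
r_2 = 2.0200000 − 0.5896642·(2.0200000 − 1.9000000) / (0.5896642 − (-2.6679000)) = 2.0200000 − (0.0707597)/(3.2575642) = 1.9982783
h(1.9982783) = -0.0498570
r_3 = 1.9982783 − (-0.0498570)·(1.9982783 − 2.0200000) / (-0.0498570 − 0.5896642) = 1.9982783 − (0.0010830)/(-0.6395212) = 1.9999718
h(1.9999718) = -0.0008190
r_4 = 1.9999718 − (-0.0008190)·(1.9999718 − 1.9982783) / (-0.0008190 − (-0.0498570)) = 1.9999718 − (-0.0000014)/(0.0490381) = 2.0000000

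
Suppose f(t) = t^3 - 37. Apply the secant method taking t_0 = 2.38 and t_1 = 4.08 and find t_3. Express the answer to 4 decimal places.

3.2883

f(2.38) = -23.518728, f(4.08) = 30.917312
t_2 = 4.080000 − 30.917312·(4.080000 − 2.380000) / (30.917312 − (-23.518728)) = 4.080000 − (52.559430)/(54.436040) = 3.114474
f(3.114474) = -6.789773
t_3 = 3.114474 − (-6.789773)·(3.114474 − 4.080000) / (-6.789773 − 30.917312) = 3.114474 − (6.555705)/(-37.707085) = 3.288332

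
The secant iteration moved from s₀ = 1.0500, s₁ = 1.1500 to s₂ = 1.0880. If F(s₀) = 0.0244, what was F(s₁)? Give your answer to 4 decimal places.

-0.0398

The secant line through (1.0500, 0.0244) and (1.1500, F(s₁)) crosses zero at s₂ = 1.0880.
So (1.0500, 0.0244), (1.1500, F(s₁)), (1.0880, 0) are collinear:
F(s₁) = 0.0244 · (1.1500 − 1.0880) / (1.0500 − 1.0880) = 0.0244 · (0.062000)/(-0.038000) = -0.039811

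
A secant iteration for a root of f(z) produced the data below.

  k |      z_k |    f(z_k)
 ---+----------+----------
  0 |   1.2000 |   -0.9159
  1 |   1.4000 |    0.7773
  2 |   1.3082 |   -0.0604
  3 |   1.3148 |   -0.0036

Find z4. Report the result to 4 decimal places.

1.3152

z4 = 1.3148 − (-0.0036)·(1.3148 − 1.3082) / (-0.0036 − (-0.0604))
   = 1.3148 − (-0.000024)/(0.056800) = 1.315218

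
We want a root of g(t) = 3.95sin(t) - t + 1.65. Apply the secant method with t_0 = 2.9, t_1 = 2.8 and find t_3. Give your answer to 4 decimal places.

2.8365

g(2.9) = -0.304965, g(2.8) = 0.173203
t_2 = 2.800000 − 0.173203·(2.800000 − 2.900000) / (0.173203 − (-0.304965)) = 2.800000 − (-0.017320)/(0.478168) = 2.836222
g(2.836222) = 0.001331
t_3 = 2.836222 − 0.001331·(2.836222 − 2.800000) / (0.001331 − 0.173203) = 2.836222 − (0.000048)/(-0.171872) = 2.836503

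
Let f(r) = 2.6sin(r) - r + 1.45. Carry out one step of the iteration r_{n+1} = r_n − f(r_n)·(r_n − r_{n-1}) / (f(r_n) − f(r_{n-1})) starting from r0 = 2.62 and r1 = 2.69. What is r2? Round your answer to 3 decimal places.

2.658

f(2.62) = 0.12548, f(2.69) = -0.10536
r2 = 2.69000 − (-0.10536)·(2.69000 − 2.62000) / (-0.10536 − 0.12548) = 2.69000 − (-0.00738)/(-0.23084) = 2.65805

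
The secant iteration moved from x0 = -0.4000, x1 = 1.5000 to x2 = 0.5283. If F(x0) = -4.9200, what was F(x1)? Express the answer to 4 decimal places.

The secant line through (-0.4000, -4.9200) and (1.5000, F(x1)) crosses zero at x2 = 0.5283.
So (-0.4000, -4.9200), (1.5000, F(x1)), (0.5283, 0) are collinear:
F(x1) = -4.9200 · (1.5000 − 0.5283) / (-0.4000 − 0.5283) = -4.9200 · (0.971700)/(-0.928300) = 5.150020

5.1500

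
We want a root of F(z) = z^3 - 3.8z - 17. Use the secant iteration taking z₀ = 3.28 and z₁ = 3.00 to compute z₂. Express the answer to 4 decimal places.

3.0543

F(3.28) = 5.823552, F(3.00) = -1.400000
z₂ = 3.000000 − (-1.400000)·(3.000000 − 3.280000) / (-1.400000 − 5.823552) = 3.000000 − (0.392000)/(-7.223552) = 3.054267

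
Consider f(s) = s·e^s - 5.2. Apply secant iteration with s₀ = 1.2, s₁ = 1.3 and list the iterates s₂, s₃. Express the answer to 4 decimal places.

f(1.2) = -1.215860, f(1.3) = -0.429914
s₂ = 1.300000 − (-0.429914)·(1.300000 − 1.200000) / (-0.429914 − (-1.215860)) = 1.300000 − (-0.042991)/(0.785945) = 1.354700
f(1.354700) = 0.050275
s₃ = 1.354700 − 0.050275·(1.354700 − 1.300000) / (0.050275 − (-0.429914)) = 1.354700 − (0.002750)/(0.480190) = 1.348973

1.3547, 1.3490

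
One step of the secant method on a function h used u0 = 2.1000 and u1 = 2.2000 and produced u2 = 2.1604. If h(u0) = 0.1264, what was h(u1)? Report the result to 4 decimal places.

-0.0829

The secant line through (2.1000, 0.1264) and (2.2000, h(u1)) crosses zero at u2 = 2.1604.
So (2.1000, 0.1264), (2.2000, h(u1)), (2.1604, 0) are collinear:
h(u1) = 0.1264 · (2.2000 − 2.1604) / (2.1000 − 2.1604) = 0.1264 · (0.039600)/(-0.060400) = -0.082872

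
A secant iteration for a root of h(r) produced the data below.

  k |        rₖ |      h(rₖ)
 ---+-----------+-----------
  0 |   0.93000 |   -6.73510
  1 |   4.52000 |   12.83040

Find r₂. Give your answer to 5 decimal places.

2.16580

r₂ = 4.52000 − 12.83040·(4.52000 − 0.93000) / (12.83040 − (-6.73510))
   = 4.52000 − (46.0611360)/(19.5655000) = 2.1657982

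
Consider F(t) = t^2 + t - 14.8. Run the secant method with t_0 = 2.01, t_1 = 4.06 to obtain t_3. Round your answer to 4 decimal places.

3.3686

F(2.01) = -8.749900, F(4.06) = 5.743600
t_2 = 4.060000 − 5.743600·(4.060000 − 2.010000) / (5.743600 − (-8.749900)) = 4.060000 − (11.774380)/(14.493500) = 3.247610
F(3.247610) = -1.005422
t_3 = 3.247610 − (-1.005422)·(3.247610 − 4.060000) / (-1.005422 − 5.743600) = 3.247610 − (0.816795)/(-6.749022) = 3.368634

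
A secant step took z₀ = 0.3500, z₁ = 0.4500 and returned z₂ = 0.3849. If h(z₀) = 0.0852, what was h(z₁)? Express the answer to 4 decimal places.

-0.1589

The secant line through (0.3500, 0.0852) and (0.4500, h(z₁)) crosses zero at z₂ = 0.3849.
So (0.3500, 0.0852), (0.4500, h(z₁)), (0.3849, 0) are collinear:
h(z₁) = 0.0852 · (0.4500 − 0.3849) / (0.3500 − 0.3849) = 0.0852 · (0.065100)/(-0.034900) = -0.158926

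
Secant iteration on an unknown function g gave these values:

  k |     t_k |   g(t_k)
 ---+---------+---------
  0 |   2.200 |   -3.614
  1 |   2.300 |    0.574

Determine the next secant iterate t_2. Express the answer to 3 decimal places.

t_2 = 2.300 − 0.574·(2.300 − 2.200) / (0.574 − (-3.614))
   = 2.300 − (0.05740)/(4.18800) = 2.28629

2.286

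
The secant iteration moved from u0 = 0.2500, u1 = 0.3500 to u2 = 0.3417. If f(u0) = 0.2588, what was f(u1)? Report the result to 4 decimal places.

-0.0234

The secant line through (0.2500, 0.2588) and (0.3500, f(u1)) crosses zero at u2 = 0.3417.
So (0.2500, 0.2588), (0.3500, f(u1)), (0.3417, 0) are collinear:
f(u1) = 0.2588 · (0.3500 − 0.3417) / (0.2500 − 0.3417) = 0.2588 · (0.008300)/(-0.091700) = -0.023425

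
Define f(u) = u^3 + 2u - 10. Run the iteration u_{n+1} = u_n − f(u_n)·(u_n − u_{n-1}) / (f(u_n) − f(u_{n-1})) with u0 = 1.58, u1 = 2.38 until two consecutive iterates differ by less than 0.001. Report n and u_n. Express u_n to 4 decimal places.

n = 5, u_n = 1.8474

f(1.58) = -2.895688, f(2.38) = 8.241272
u2 = 2.380000 − 8.241272·(0.800000)/(11.136960) = 1.788006;  |Δ| = 0.591994
f(1.788006) = -0.707799
u3 = 1.788006 − (-0.707799)·(-0.591994)/(-8.949071) = 1.834828;  |Δ| = 0.046822
f(1.834828) = -0.153229
u4 = 1.834828 − (-0.153229)·(0.046822)/(0.554570) = 1.847765;  |Δ| = 0.012937
f(1.847765) = 0.004229
u5 = 1.847765 − 0.004229·(0.012937)/(0.157458) = 1.847417;  |Δ| = 0.000347
|u5 − u4| = 0.000347 < 0.001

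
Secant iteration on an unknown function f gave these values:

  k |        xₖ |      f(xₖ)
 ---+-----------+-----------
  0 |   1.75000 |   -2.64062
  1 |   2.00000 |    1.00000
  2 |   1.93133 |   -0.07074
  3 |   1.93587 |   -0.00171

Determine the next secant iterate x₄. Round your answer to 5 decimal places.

x₄ = 1.93587 − (-0.00171)·(1.93587 − 1.93133) / (-0.00171 − (-0.07074))
   = 1.93587 − (-0.0000078)/(0.0690300) = 1.9359825

1.93598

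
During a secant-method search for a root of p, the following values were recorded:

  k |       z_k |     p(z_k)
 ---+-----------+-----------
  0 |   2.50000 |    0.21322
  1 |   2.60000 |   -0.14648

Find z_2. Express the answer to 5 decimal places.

z_2 = 2.60000 − (-0.14648)·(2.60000 − 2.50000) / (-0.14648 − 0.21322)
   = 2.60000 − (-0.0146480)/(-0.3597000) = 2.5592772

2.55928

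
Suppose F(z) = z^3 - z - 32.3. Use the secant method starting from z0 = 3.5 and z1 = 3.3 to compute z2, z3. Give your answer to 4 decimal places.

3.2900, 3.2893

F(3.5) = 7.075000, F(3.3) = 0.337000
z2 = 3.300000 − 0.337000·(3.300000 − 3.500000) / (0.337000 − 7.075000) = 3.300000 − (-0.067400)/(-6.738000) = 3.289997
F(3.289997) = 0.021196
z3 = 3.289997 − 0.021196·(3.289997 − 3.300000) / (0.021196 − 0.337000) = 3.289997 − (-0.000212)/(-0.315804) = 3.289326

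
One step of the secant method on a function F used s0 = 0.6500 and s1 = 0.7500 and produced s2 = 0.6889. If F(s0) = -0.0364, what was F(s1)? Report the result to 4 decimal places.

The secant line through (0.6500, -0.0364) and (0.7500, F(s1)) crosses zero at s2 = 0.6889.
So (0.6500, -0.0364), (0.7500, F(s1)), (0.6889, 0) are collinear:
F(s1) = -0.0364 · (0.7500 − 0.6889) / (0.6500 − 0.6889) = -0.0364 · (0.061100)/(-0.038900) = 0.057173

0.0572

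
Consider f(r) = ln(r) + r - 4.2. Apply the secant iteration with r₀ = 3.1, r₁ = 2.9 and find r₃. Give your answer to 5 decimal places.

f(3.1) = 0.0314021, f(2.9) = -0.2352893
r₂ = 2.9000000 − (-0.2352893)·(2.9000000 − 3.1000000) / (-0.2352893 − 0.0314021) = 2.9000000 − (0.0470579)/(-0.2666914) = 3.0764506
f(3.0764506) = 0.0002271
r₃ = 3.0764506 − 0.0002271·(3.0764506 − 2.9000000) / (0.0002271 − (-0.2352893)) = 3.0764506 − (0.0000401)/(0.2355164) = 3.0762804

3.07628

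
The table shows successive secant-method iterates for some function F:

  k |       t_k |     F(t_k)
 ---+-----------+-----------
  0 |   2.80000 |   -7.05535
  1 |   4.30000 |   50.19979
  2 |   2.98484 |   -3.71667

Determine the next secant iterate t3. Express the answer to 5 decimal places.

t3 = 2.98484 − (-3.71667)·(2.98484 − 4.30000) / (-3.71667 − 50.19979)
   = 2.98484 − (4.8880157)/(-53.9164600) = 3.0754991

3.07550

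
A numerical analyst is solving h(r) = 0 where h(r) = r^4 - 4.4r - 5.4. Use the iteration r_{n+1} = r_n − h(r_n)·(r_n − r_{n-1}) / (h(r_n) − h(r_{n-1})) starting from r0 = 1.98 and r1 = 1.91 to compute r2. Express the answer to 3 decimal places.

1.930

h(1.98) = 1.25754, h(1.91) = -0.49537
r2 = 1.91000 − (-0.49537)·(1.91000 − 1.98000) / (-0.49537 − 1.25754) = 1.91000 − (0.03468)/(-1.75290) = 1.92978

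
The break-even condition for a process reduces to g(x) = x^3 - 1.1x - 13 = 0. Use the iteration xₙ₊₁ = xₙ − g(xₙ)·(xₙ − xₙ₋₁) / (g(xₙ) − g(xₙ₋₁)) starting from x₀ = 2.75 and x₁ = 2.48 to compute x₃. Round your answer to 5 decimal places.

2.50709

g(2.75) = 4.7718750, g(2.48) = -0.4750080
x₂ = 2.4800000 − (-0.4750080)·(2.4800000 − 2.7500000) / (-0.4750080 − 4.7718750) = 2.4800000 − (0.1282522)/(-5.2468830) = 2.5044435
g(2.5044435) = -0.0464241
x₃ = 2.5044435 − (-0.0464241)·(2.5044435 − 2.4800000) / (-0.0464241 − (-0.4750080)) = 2.5044435 − (-0.0011348)/(0.4285839) = 2.5070912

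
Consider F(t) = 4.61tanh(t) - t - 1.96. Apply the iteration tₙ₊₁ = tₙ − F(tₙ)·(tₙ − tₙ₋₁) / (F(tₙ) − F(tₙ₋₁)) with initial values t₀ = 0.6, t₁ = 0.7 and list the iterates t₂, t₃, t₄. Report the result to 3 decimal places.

0.640, 0.638, 0.638

F(0.6) = -0.08420, F(0.7) = 0.12614
t₂ = 0.70000 − 0.12614·(0.70000 − 0.60000) / (0.12614 − (-0.08420)) = 0.70000 − (0.01261)/(0.21034) = 0.64003
F(0.64003) = 0.00425
t₃ = 0.64003 − 0.00425·(0.64003 − 0.70000) / (0.00425 − 0.12614) = 0.64003 − (-0.00026)/(-0.12188) = 0.63794
F(0.63794) = -0.00023
t₄ = 0.63794 − (-0.00023)·(0.63794 − 0.64003) / (-0.00023 − 0.00425) = 0.63794 − (0.00000)/(-0.00449) = 0.63805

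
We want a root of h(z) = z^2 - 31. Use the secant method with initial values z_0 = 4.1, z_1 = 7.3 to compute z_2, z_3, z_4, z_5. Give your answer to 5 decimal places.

h(4.1) = -14.1900000, h(7.3) = 22.2900000
z_2 = 7.3000000 − 22.2900000·(7.3000000 − 4.1000000) / (22.2900000 − (-14.1900000)) = 7.3000000 − (71.3280000)/(36.4800000) = 5.3447368
h(5.3447368) = -2.4337881
z_3 = 5.3447368 − (-2.4337881)·(5.3447368 − 7.3000000) / (-2.4337881 − 22.2900000) = 5.3447368 − (4.7586962)/(-24.7237881) = 5.5372112
h(5.5372112) = -0.3392917
z_4 = 5.5372112 − (-0.3392917)·(5.5372112 − 5.3447368) / (-0.3392917 − (-2.4337881)) = 5.5372112 − (-0.0653050)/(2.0944964) = 5.5683906
h(5.5683906) = 0.0069734
z_5 = 5.5683906 − 0.0069734·(5.5683906 − 5.5372112) / (0.0069734 − (-0.3392917)) = 5.5683906 − (0.0002174)/(0.3462651) = 5.5677626

5.34474, 5.53721, 5.56839, 5.56776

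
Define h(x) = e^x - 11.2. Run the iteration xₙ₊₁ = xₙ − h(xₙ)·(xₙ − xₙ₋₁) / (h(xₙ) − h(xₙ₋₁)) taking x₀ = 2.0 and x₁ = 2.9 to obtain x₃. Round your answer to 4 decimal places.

h(2.0) = -3.810944, h(2.9) = 6.974145
x₂ = 2.900000 − 6.974145·(2.900000 − 2.000000) / (6.974145 − (-3.810944)) = 2.900000 − (6.276731)/(10.785089) = 2.318018
h(2.318018) = -1.044477
x₃ = 2.318018 − (-1.044477)·(2.318018 − 2.900000) / (-1.044477 − 6.974145) = 2.318018 − (0.607867)/(-8.018622) = 2.393825

2.3938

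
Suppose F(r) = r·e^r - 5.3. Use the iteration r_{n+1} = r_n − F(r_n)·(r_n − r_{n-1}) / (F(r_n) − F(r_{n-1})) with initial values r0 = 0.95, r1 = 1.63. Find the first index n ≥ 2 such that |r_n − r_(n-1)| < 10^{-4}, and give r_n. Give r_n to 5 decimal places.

n = 6, r_n = 1.36013

F(0.95) = -2.8435758, F(1.63) = 3.0193158
r2 = 1.6300000 − 3.0193158·(0.6800000)/(5.8628916) = 1.2798085;  |Δ| = 0.3501915
F(1.2798085) = -0.6978712
r3 = 1.2798085 − (-0.6978712)·(-0.3501915)/(-3.7171870) = 1.3455541;  |Δ| = 0.0657456
F(1.3455541) = -0.1326501
r4 = 1.3455541 − (-0.1326501)·(0.0657456)/(0.5652211) = 1.3609837;  |Δ| = 0.0154296
F(1.3609837) = 0.0078745
r5 = 1.3609837 − 0.0078745·(0.0154296)/(0.1405247) = 1.3601191;  |Δ| = 0.0008646
F(1.3601191) = -0.0000820
r6 = 1.3601191 − (-0.0000820)·(-0.0008646)/(-0.0079565) = 1.3601280;  |Δ| = 0.0000089
|r6 − r5| = 0.0000089 < 10^{-4}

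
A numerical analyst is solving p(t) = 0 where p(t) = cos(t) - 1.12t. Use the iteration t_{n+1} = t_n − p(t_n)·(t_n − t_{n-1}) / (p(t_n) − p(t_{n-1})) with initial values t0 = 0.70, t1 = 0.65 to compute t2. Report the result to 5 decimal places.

0.68902

p(0.70) = -0.0191578, p(0.65) = 0.0680838
t2 = 0.6500000 − 0.0680838·(0.6500000 − 0.7000000) / (0.0680838 − (-0.0191578)) = 0.6500000 − (-0.0034042)/(0.0872416) = 0.6890203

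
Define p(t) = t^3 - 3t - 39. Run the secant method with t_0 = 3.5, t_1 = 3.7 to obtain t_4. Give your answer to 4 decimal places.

p(3.5) = -6.625000, p(3.7) = 0.553000
t_2 = 3.700000 − 0.553000·(3.700000 − 3.500000) / (0.553000 − (-6.625000)) = 3.700000 − (0.110600)/(7.178000) = 3.684592
p(3.684592) = -0.030958
t_3 = 3.684592 − (-0.030958)·(3.684592 − 3.700000) / (-0.030958 − 0.553000) = 3.684592 − (0.000477)/(-0.583958) = 3.685409
p(3.685409) = -0.000132
t_4 = 3.685409 − (-0.000132)·(3.685409 − 3.684592) / (-0.000132 − (-0.030958)) = 3.685409 − (0.000000)/(0.030826) = 3.685412

3.6854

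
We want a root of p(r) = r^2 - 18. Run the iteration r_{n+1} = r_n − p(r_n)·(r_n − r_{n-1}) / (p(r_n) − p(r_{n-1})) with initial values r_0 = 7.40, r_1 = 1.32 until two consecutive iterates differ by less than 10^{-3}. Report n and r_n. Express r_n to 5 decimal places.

n = 7, r_n = 4.24264

p(7.40) = 36.7600000, p(1.32) = -16.2576000
r_2 = 1.3200000 − (-16.2576000)·(-6.0800000)/(-53.0176000) = 3.1844037;  |Δ| = 1.8644037
p(3.1844037) = -7.8595733
r_3 = 3.1844037 − (-7.8595733)·(1.8644037)/(8.3980267) = 4.9292680;  |Δ| = 1.7448643
p(4.9292680) = 6.2976830
r_4 = 4.9292680 − 6.2976830·(1.7448643)/(14.1572562) = 4.1530864;  |Δ| = 0.7761816
p(4.1530864) = -0.7518737
r_5 = 4.1530864 − (-0.7518737)·(-0.7761816)/(-7.0495567) = 4.2358704;  |Δ| = 0.0827840
p(4.2358704) = -0.0574022
r_6 = 4.2358704 − (-0.0574022)·(0.0827840)/(0.6944715) = 4.2427130;  |Δ| = 0.0068426
p(4.2427130) = 0.0006133
r_7 = 4.2427130 − 0.0006133·(0.0068426)/(0.0580155) = 4.2426406;  |Δ| = 0.0000723
|r_7 − r_6| = 0.0000723 < 10^{-3}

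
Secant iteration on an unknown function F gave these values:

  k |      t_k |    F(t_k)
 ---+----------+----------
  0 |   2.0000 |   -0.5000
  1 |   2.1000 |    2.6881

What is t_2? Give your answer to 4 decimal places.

t_2 = 2.1000 − 2.6881·(2.1000 − 2.0000) / (2.6881 − (-0.5000))
   = 2.1000 − (0.268810)/(3.188100) = 2.015683

2.0157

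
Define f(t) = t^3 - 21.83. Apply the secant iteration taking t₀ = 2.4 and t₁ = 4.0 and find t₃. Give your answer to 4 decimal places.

2.7476

f(2.4) = -8.006000, f(4.0) = 42.170000
t₂ = 4.000000 − 42.170000·(4.000000 − 2.400000) / (42.170000 − (-8.006000)) = 4.000000 − (67.472000)/(50.176000) = 2.655293
f(2.655293) = -3.108634
t₃ = 2.655293 − (-3.108634)·(2.655293 − 4.000000) / (-3.108634 − 42.170000) = 2.655293 − (4.180201)/(-45.278634) = 2.747615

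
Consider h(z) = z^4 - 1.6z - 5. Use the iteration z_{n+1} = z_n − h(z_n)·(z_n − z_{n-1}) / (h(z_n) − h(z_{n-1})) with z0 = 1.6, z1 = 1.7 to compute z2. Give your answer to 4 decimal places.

h(1.6) = -1.006400, h(1.7) = 0.632100
z2 = 1.700000 − 0.632100·(1.700000 − 1.600000) / (0.632100 − (-1.006400)) = 1.700000 − (0.063210)/(1.638500) = 1.661422

1.6614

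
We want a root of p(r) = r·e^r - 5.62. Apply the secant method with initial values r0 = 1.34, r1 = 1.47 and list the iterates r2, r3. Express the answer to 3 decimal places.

1.391, 1.394

p(1.34) = -0.50248, p(1.47) = 0.77338
r2 = 1.47000 − 0.77338·(1.47000 − 1.34000) / (0.77338 − (-0.50248)) = 1.47000 − (0.10054)/(1.27586) = 1.39120
p(1.39120) = -0.02784
r3 = 1.39120 − (-0.02784)·(1.39120 − 1.47000) / (-0.02784 − 0.77338) = 1.39120 − (0.00219)/(-0.80122) = 1.39394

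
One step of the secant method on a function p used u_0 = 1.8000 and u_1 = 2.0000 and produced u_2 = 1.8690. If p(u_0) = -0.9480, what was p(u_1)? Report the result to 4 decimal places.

The secant line through (1.8000, -0.9480) and (2.0000, p(u_1)) crosses zero at u_2 = 1.8690.
So (1.8000, -0.9480), (2.0000, p(u_1)), (1.8690, 0) are collinear:
p(u_1) = -0.9480 · (2.0000 − 1.8690) / (1.8000 − 1.8690) = -0.9480 · (0.131000)/(-0.069000) = 1.799826

1.7998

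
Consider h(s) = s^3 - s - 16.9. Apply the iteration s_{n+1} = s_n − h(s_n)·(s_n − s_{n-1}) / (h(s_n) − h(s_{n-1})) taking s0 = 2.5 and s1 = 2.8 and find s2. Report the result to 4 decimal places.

h(2.5) = -3.775000, h(2.8) = 2.252000
s2 = 2.800000 − 2.252000·(2.800000 − 2.500000) / (2.252000 − (-3.775000)) = 2.800000 − (0.675600)/(6.027000) = 2.687904

2.6879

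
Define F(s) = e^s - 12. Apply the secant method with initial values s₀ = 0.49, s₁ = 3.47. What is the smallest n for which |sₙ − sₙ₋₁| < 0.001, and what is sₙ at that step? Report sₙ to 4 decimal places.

n = 8, sₙ = 2.4849

F(0.49) = -10.367684, F(3.47) = 20.136742
s₂ = 3.470000 − 20.136742·(2.980000)/(30.504426) = 1.502827;  |Δ| = 1.967173
F(1.502827) = -7.505625
s₃ = 1.502827 − (-7.505625)·(-1.967173)/(-27.642367) = 2.036966;  |Δ| = 0.534139
F(2.036966) = -4.332692
s₄ = 2.036966 − (-4.332692)·(0.534139)/(3.172933) = 2.766341;  |Δ| = 0.729375
F(2.766341) = 3.900348
s₅ = 2.766341 − 3.900348·(0.729375)/(8.233040) = 2.420804;  |Δ| = 0.345537
F(2.420804) = -0.745093
s₆ = 2.420804 − (-0.745093)·(-0.345537)/(-4.645441) = 2.476226;  |Δ| = 0.055421
F(2.476226) = -0.103721
s₇ = 2.476226 − (-0.103721)·(0.055421)/(0.641372) = 2.485188;  |Δ| = 0.008963
F(2.485188) = 0.003380
s₈ = 2.485188 − 0.003380·(0.008963)/(0.107101) = 2.484905;  |Δ| = 0.000283
|s₈ − s₇| = 0.000283 < 0.001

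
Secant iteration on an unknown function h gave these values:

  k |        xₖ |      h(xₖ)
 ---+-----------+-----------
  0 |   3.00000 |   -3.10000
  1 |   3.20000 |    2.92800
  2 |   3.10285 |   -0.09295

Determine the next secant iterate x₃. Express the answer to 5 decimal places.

3.10584

x₃ = 3.10285 − (-0.09295)·(3.10285 − 3.20000) / (-0.09295 − 2.92800)
   = 3.10285 − (0.0090301)/(-3.0209500) = 3.1058392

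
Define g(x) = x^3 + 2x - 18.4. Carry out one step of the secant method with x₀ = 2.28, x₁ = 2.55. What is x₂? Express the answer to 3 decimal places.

2.382

g(2.28) = -1.98765, g(2.55) = 3.28137
x₂ = 2.55000 − 3.28137·(2.55000 − 2.28000) / (3.28137 − (-1.98765)) = 2.55000 − (0.88597)/(5.26902) = 2.38185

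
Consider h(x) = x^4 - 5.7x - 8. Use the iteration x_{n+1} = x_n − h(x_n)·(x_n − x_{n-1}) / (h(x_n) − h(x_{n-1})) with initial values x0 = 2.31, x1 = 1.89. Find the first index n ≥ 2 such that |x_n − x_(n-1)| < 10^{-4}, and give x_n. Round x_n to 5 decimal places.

n = 6, x_n = 2.11642

h(2.31) = 7.3069632, h(1.89) = -6.0131016
x2 = 1.8900000 − (-6.0131016)·(-0.4200000)/(-13.3200648) = 2.0796014;  |Δ| = 0.1896014
h(2.0796014) = -1.1503354
x3 = 2.0796014 − (-1.1503354)·(0.1896014)/(4.8627662) = 2.1244535;  |Δ| = 0.0448521
h(2.1244535) = 0.2605147
x4 = 2.1244535 − 0.2605147·(0.0448521)/(1.4108501) = 2.1161715;  |Δ| = 0.0082820
h(2.1161715) = -0.0080657
x5 = 2.1161715 − (-0.0080657)·(-0.0082820)/(-0.2685804) = 2.1164202;  |Δ| = 0.0002487
h(2.1164202) = -0.0000538
x6 = 2.1164202 − (-0.0000538)·(0.0002487)/(0.0080119) = 2.1164219;  |Δ| = 0.0000017
|x6 − x5| = 0.0000017 < 10^{-4}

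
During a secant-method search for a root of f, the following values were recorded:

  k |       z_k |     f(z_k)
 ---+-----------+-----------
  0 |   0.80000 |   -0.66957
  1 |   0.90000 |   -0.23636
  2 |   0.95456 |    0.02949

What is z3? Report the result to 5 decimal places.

z3 = 0.95456 − 0.02949·(0.95456 − 0.90000) / (0.02949 − (-0.23636))
   = 0.95456 − (0.0016090)/(0.2658500) = 0.9485078

0.94851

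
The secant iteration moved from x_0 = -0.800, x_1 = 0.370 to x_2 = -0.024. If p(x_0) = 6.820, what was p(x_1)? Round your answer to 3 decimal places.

The secant line through (-0.800, 6.820) and (0.370, p(x_1)) crosses zero at x_2 = -0.024.
So (-0.800, 6.820), (0.370, p(x_1)), (-0.024, 0) are collinear:
p(x_1) = 6.820 · (0.370 − (-0.024)) / (-0.800 − (-0.024)) = 6.820 · (0.39400)/(-0.77600) = -3.46273

-3.463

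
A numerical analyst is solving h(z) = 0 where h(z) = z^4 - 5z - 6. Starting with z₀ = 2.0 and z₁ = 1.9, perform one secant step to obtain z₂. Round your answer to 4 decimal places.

h(2.0) = 0.000000, h(1.9) = -2.467900
z₂ = 1.900000 − (-2.467900)·(1.900000 − 2.000000) / (-2.467900 − 0.000000) = 1.900000 − (0.246790)/(-2.467900) = 2.000000

2.0000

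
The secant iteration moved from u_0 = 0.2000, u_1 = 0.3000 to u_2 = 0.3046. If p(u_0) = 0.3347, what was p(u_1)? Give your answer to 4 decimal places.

The secant line through (0.2000, 0.3347) and (0.3000, p(u_1)) crosses zero at u_2 = 0.3046.
So (0.2000, 0.3347), (0.3000, p(u_1)), (0.3046, 0) are collinear:
p(u_1) = 0.3347 · (0.3000 − 0.3046) / (0.2000 − 0.3046) = 0.3347 · (-0.004600)/(-0.104600) = 0.014719

0.0147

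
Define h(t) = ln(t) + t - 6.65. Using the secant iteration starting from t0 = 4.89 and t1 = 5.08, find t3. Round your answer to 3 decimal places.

h(4.89) = -0.17281, h(5.08) = 0.05531
t2 = 5.08000 − 0.05531·(5.08000 − 4.89000) / (0.05531 − (-0.17281)) = 5.08000 − (0.01051)/(0.22812) = 5.03393
h(5.03393) = 0.00013
t3 = 5.03393 − 0.00013·(5.03393 − 5.08000) / (0.00013 − 0.05531) = 5.03393 − (-0.00001)/(-0.05518) = 5.03382

5.034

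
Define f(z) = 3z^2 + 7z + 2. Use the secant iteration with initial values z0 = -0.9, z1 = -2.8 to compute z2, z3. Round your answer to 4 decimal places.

-1.3561, -1.7174

f(-0.9) = -1.870000, f(-2.8) = 5.920000
z2 = -2.800000 − 5.920000·(-2.800000 − (-0.900000)) / (5.920000 − (-1.870000)) = -2.800000 − (-11.248000)/(7.790000) = -1.356098
f(-1.356098) = -1.975681
z3 = -1.356098 − (-1.975681)·(-1.356098 − (-2.800000)) / (-1.975681 − 5.920000) = -1.356098 − (-2.852691)/(-7.895681) = -1.717395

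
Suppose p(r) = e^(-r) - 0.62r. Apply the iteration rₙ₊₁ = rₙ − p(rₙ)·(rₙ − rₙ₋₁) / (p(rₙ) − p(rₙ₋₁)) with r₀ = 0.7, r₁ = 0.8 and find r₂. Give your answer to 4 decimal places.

p(0.7) = 0.062585, p(0.8) = -0.046671
r₂ = 0.800000 − (-0.046671)·(0.800000 − 0.700000) / (-0.046671 − 0.062585) = 0.800000 − (-0.004667)/(-0.109256) = 0.757283

0.7573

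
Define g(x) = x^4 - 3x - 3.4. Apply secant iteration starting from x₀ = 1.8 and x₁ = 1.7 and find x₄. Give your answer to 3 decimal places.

g(1.8) = 1.69760, g(1.7) = -0.14790
x₂ = 1.70000 − (-0.14790)·(1.70000 − 1.80000) / (-0.14790 − 1.69760) = 1.70000 − (0.01479)/(-1.84550) = 1.70801
g(1.70801) = -0.01333
x₃ = 1.70801 − (-0.01333)·(1.70801 − 1.70000) / (-0.01333 − (-0.14790)) = 1.70801 − (-0.00011)/(0.13457) = 1.70881
g(1.70881) = 0.00012
x₄ = 1.70881 − 0.00012·(1.70881 − 1.70801) / (0.00012 − (-0.01333)) = 1.70881 − (0.00000)/(0.01345) = 1.70880

1.709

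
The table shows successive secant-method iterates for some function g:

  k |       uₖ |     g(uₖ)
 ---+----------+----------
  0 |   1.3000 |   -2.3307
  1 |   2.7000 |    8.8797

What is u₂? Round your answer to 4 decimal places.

1.5911

u₂ = 2.7000 − 8.8797·(2.7000 − 1.3000) / (8.8797 − (-2.3307))
   = 2.7000 − (12.431580)/(11.210400) = 1.591067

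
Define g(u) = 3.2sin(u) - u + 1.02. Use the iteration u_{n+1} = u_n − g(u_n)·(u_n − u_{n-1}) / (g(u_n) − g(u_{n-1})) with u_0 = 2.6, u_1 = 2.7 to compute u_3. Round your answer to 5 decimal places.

2.61852

g(2.6) = 0.0696044, g(2.7) = -0.3123844
u_2 = 2.7000000 − (-0.3123844)·(2.7000000 − 2.6000000) / (-0.3123844 − 0.0696044) = 2.7000000 − (-0.0312384)/(-0.3819888) = 2.6182216
g(2.6182216) = 0.0011474
u_3 = 2.6182216 − 0.0011474·(2.6182216 − 2.7000000) / (0.0011474 − (-0.3123844)) = 2.6182216 − (-0.0000938)/(0.3135317) = 2.6185208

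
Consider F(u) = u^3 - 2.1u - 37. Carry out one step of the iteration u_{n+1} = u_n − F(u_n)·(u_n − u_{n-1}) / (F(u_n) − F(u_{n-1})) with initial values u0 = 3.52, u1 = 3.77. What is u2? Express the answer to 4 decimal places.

F(3.52) = -0.777792, F(3.77) = 8.665633
u2 = 3.770000 − 8.665633·(3.770000 − 3.520000) / (8.665633 − (-0.777792)) = 3.770000 − (2.166408)/(9.443425) = 3.540591

3.5406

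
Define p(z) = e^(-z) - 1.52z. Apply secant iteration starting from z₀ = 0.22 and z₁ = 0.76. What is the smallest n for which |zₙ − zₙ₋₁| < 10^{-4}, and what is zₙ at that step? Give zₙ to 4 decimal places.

p(0.22) = 0.468119, p(0.76) = -0.687534
z₂ = 0.760000 − (-0.687534)·(0.540000)/(-1.155652) = 0.438737;  |Δ| = 0.321263
p(0.438737) = -0.022030
z₃ = 0.438737 − (-0.022030)·(-0.321263)/(0.665503) = 0.428102;  |Δ| = 0.010635
p(0.428102) = 0.001029
z₄ = 0.428102 − 0.001029·(-0.010635)/(0.023059) = 0.428577;  |Δ| = 0.000475
p(0.428577) = -0.000002
z₅ = 0.428577 − (-0.000002)·(0.000475)/(-0.001031) = 0.428576;  |Δ| = 0.000001
|z₅ − z₄| = 0.000001 < 10^{-4}

n = 5, zₙ = 0.4286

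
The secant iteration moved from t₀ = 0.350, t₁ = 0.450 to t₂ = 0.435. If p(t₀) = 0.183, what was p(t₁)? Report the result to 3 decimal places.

The secant line through (0.350, 0.183) and (0.450, p(t₁)) crosses zero at t₂ = 0.435.
So (0.350, 0.183), (0.450, p(t₁)), (0.435, 0) are collinear:
p(t₁) = 0.183 · (0.450 − 0.435) / (0.350 − 0.435) = 0.183 · (0.01500)/(-0.08500) = -0.03229

-0.032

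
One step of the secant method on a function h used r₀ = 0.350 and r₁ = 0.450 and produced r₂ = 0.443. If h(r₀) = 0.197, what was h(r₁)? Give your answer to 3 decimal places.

The secant line through (0.350, 0.197) and (0.450, h(r₁)) crosses zero at r₂ = 0.443.
So (0.350, 0.197), (0.450, h(r₁)), (0.443, 0) are collinear:
h(r₁) = 0.197 · (0.450 − 0.443) / (0.350 − 0.443) = 0.197 · (0.00700)/(-0.09300) = -0.01483

-0.015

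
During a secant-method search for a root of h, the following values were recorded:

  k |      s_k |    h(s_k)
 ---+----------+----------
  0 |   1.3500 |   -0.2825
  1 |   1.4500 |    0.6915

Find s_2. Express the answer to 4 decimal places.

1.3790

s_2 = 1.4500 − 0.6915·(1.4500 − 1.3500) / (0.6915 − (-0.2825))
   = 1.4500 − (0.069150)/(0.974000) = 1.379004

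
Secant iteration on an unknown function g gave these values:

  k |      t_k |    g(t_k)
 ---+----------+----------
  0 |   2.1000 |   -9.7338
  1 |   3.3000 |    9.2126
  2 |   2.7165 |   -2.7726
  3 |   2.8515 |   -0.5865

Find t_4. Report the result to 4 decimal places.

t_4 = 2.8515 − (-0.5865)·(2.8515 − 2.7165) / (-0.5865 − (-2.7726))
   = 2.8515 − (-0.079178)/(2.186100) = 2.887719

2.8877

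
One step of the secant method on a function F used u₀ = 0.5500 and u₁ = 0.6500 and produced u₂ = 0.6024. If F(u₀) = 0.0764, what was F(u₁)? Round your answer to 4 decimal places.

The secant line through (0.5500, 0.0764) and (0.6500, F(u₁)) crosses zero at u₂ = 0.6024.
So (0.5500, 0.0764), (0.6500, F(u₁)), (0.6024, 0) are collinear:
F(u₁) = 0.0764 · (0.6500 − 0.6024) / (0.5500 − 0.6024) = 0.0764 · (0.047600)/(-0.052400) = -0.069402

-0.0694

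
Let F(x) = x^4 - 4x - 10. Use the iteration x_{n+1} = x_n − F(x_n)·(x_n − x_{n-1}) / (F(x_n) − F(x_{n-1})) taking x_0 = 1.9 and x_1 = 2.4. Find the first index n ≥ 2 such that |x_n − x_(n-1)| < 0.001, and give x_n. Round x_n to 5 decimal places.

n = 5, x_n = 2.06744

F(1.9) = -4.5679000, F(2.4) = 13.5776000
x_2 = 2.4000000 − 13.5776000·(0.5000000)/(18.1455000) = 2.0258687;  |Δ| = 0.3741313
F(2.0258687) = -1.2594777
x_3 = 2.0258687 − (-1.2594777)·(-0.3741313)/(-14.8370777) = 2.0576276;  |Δ| = 0.0317590
F(2.0576276) = -0.3051818
x_4 = 2.0576276 − (-0.3051818)·(0.0317590)/(0.9542960) = 2.0677841;  |Δ| = 0.0101564
F(2.0677841) = 0.0107390
x_5 = 2.0677841 − 0.0107390·(0.0101564)/(0.3159207) = 2.0674388;  |Δ| = 0.0003452
|x_5 − x_4| = 0.0003452 < 0.001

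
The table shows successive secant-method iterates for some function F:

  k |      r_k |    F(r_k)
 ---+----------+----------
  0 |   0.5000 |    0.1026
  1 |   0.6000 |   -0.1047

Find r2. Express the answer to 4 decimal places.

0.5495

r2 = 0.6000 − (-0.1047)·(0.6000 − 0.5000) / (-0.1047 − 0.1026)
   = 0.6000 − (-0.010470)/(-0.207300) = 0.549493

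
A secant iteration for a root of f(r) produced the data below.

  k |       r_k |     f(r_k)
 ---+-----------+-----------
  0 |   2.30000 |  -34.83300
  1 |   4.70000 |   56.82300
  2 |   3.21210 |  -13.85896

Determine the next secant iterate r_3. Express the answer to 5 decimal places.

r_3 = 3.21210 − (-13.85896)·(3.21210 − 4.70000) / (-13.85896 − 56.82300)
   = 3.21210 − (20.6207466)/(-70.6819600) = 3.5038399

3.50384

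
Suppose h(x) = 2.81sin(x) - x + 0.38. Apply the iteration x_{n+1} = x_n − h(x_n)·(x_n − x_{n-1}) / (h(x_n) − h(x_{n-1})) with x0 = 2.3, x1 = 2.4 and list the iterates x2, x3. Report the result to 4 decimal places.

2.3590, 2.3598

h(2.3) = 0.175432, h(2.4) = -0.121948
x2 = 2.400000 − (-0.121948)·(2.400000 − 2.300000) / (-0.121948 − 0.175432) = 2.400000 − (-0.012195)/(-0.297380) = 2.358992
h(2.358992) = 0.002411
x3 = 2.358992 − 0.002411·(2.358992 − 2.400000) / (0.002411 − (-0.121948)) = 2.358992 − (-0.000099)/(0.124359) = 2.359787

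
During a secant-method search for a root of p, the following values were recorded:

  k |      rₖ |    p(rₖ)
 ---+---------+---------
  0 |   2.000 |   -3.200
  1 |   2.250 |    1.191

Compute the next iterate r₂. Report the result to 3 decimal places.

r₂ = 2.250 − 1.191·(2.250 − 2.000) / (1.191 − (-3.200))
   = 2.250 − (0.29775)/(4.39100) = 2.18219

2.182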